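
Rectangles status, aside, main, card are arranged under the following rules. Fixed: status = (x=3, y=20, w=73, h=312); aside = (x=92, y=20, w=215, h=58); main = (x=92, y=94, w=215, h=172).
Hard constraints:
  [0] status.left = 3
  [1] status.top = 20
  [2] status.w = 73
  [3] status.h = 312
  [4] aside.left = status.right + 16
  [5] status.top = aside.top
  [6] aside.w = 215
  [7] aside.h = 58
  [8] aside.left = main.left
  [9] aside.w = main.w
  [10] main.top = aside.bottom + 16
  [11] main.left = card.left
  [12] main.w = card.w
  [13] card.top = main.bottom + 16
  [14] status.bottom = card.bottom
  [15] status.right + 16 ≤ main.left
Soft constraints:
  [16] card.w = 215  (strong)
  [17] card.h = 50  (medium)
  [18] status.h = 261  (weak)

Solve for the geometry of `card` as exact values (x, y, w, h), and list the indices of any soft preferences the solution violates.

1. card.x = 92  [main.left = card.left]
2. card.w = 215  [main.w = card.w]
3. card.y = 282  [card.top = main.bottom + 16]
4. card.h = 50  [status.bottom = card.bottom]

card = (x=92, y=282, w=215, h=50)
violated soft preferences: 18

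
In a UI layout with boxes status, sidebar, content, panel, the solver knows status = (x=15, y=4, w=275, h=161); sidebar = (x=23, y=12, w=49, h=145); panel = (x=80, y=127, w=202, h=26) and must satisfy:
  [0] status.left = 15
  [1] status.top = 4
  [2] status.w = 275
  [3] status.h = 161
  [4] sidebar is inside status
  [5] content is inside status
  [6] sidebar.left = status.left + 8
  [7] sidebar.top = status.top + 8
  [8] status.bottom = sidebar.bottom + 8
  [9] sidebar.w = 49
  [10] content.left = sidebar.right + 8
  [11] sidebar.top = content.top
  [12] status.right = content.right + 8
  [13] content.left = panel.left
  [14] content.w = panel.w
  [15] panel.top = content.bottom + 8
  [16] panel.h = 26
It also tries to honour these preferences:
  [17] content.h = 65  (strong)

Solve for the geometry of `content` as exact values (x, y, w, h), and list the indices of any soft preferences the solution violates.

1. content.x = 80  [content.left = sidebar.right + 8]
2. content.y = 12  [sidebar.top = content.top]
3. content.w = 202  [status.right = content.right + 8]
4. content.h = 107  [panel.top = content.bottom + 8]

content = (x=80, y=12, w=202, h=107)
violated soft preferences: 17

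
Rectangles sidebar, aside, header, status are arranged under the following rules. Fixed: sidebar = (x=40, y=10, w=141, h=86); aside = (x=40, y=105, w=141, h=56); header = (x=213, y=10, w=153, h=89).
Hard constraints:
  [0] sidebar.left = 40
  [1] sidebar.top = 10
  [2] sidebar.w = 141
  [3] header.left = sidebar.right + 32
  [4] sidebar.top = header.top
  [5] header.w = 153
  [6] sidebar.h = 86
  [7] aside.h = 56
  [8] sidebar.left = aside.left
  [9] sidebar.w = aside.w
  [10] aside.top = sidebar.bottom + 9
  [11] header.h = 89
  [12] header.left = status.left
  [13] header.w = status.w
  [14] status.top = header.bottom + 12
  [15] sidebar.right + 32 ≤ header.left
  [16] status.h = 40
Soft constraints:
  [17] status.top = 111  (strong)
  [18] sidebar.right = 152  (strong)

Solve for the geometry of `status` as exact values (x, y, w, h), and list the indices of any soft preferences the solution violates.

status = (x=213, y=111, w=153, h=40)
violated soft preferences: 18

1. status.x = 213  [header.left = status.left]
2. status.w = 153  [header.w = status.w]
3. status.y = 111  [status.top = header.bottom + 12]
4. status.h = 40  [status.h = 40]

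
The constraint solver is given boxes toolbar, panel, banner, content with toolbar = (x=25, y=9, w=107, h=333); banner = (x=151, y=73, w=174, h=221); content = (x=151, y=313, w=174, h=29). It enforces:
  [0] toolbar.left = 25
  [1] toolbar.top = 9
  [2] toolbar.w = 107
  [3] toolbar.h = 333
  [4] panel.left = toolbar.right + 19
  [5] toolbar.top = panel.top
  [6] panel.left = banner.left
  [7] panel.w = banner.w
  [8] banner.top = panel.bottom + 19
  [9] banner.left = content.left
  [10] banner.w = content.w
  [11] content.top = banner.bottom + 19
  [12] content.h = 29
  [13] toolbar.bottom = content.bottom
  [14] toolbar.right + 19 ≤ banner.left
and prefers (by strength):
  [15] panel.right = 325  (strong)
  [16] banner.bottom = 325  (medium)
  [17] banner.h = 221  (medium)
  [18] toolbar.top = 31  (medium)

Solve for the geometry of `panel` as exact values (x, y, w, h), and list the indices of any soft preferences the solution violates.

panel = (x=151, y=9, w=174, h=45)
violated soft preferences: 16, 18

1. panel.x = 151  [panel.left = toolbar.right + 19]
2. panel.y = 9  [toolbar.top = panel.top]
3. panel.w = 174  [panel.w = banner.w]
4. panel.h = 45  [banner.top = panel.bottom + 19]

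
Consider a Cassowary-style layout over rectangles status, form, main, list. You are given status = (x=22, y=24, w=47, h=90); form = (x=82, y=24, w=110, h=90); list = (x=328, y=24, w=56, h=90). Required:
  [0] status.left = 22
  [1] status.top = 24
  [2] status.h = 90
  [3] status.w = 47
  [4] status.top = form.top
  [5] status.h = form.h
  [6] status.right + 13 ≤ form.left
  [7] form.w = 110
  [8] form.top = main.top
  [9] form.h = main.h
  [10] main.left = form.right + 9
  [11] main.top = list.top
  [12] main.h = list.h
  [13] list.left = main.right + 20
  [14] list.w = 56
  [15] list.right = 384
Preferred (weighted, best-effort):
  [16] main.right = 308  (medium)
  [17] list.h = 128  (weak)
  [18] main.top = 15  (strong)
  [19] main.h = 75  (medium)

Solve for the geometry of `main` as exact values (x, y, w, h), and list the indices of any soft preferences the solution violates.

main = (x=201, y=24, w=107, h=90)
violated soft preferences: 17, 18, 19

1. main.y = 24  [form.top = main.top]
2. main.h = 90  [form.h = main.h]
3. main.x = 201  [main.left = form.right + 9]
4. main.w = 107  [list.left = main.right + 20]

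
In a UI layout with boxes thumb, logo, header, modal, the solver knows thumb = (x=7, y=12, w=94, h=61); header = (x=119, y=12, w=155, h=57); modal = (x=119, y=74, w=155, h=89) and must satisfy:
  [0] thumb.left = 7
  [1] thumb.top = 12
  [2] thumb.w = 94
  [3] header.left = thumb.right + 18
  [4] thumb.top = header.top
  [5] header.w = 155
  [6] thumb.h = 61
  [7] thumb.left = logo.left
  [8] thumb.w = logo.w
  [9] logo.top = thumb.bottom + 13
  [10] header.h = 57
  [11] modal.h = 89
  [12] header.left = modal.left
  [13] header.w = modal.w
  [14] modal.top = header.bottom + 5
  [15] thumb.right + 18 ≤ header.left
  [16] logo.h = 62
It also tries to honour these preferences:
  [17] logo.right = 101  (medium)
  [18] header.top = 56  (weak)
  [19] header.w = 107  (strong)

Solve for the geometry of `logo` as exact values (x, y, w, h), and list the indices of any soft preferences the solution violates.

logo = (x=7, y=86, w=94, h=62)
violated soft preferences: 18, 19

1. logo.x = 7  [thumb.left = logo.left]
2. logo.w = 94  [thumb.w = logo.w]
3. logo.y = 86  [logo.top = thumb.bottom + 13]
4. logo.h = 62  [logo.h = 62]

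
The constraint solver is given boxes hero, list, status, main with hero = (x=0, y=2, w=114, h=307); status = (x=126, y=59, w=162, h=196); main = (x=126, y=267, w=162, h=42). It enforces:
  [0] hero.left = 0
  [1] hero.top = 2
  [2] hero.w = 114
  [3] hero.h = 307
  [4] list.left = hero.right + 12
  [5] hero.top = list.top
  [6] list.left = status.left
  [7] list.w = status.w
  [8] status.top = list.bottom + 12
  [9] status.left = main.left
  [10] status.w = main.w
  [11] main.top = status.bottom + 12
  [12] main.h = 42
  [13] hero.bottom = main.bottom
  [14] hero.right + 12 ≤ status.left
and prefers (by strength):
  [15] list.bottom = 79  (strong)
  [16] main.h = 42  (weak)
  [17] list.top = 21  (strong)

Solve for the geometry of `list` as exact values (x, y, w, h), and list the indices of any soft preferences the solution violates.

list = (x=126, y=2, w=162, h=45)
violated soft preferences: 15, 17

1. list.x = 126  [list.left = hero.right + 12]
2. list.y = 2  [hero.top = list.top]
3. list.w = 162  [list.w = status.w]
4. list.h = 45  [status.top = list.bottom + 12]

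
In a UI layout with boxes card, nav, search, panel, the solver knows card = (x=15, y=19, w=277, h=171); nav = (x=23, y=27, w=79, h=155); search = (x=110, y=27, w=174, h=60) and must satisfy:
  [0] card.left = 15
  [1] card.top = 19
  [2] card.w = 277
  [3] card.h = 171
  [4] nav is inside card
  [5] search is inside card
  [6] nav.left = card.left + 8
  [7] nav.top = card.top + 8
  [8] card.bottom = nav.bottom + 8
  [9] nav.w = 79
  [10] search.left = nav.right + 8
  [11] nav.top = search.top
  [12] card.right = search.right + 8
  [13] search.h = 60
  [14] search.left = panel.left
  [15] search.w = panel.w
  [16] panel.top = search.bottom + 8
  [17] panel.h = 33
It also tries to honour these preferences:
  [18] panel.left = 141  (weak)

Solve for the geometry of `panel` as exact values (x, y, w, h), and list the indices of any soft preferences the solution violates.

1. panel.x = 110  [search.left = panel.left]
2. panel.w = 174  [search.w = panel.w]
3. panel.y = 95  [panel.top = search.bottom + 8]
4. panel.h = 33  [panel.h = 33]

panel = (x=110, y=95, w=174, h=33)
violated soft preferences: 18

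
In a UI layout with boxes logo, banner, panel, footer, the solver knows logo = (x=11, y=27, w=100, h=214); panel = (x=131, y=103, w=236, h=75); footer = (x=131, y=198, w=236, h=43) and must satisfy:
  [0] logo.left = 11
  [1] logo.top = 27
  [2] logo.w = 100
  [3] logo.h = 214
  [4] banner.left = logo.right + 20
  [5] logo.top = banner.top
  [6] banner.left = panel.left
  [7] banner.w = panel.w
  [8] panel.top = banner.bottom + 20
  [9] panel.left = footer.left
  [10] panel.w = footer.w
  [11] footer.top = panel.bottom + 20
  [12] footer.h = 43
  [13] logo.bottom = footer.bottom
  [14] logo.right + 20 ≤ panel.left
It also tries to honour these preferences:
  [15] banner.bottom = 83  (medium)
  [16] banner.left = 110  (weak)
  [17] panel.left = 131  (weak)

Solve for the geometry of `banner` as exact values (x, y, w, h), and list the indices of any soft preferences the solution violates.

banner = (x=131, y=27, w=236, h=56)
violated soft preferences: 16

1. banner.x = 131  [banner.left = logo.right + 20]
2. banner.y = 27  [logo.top = banner.top]
3. banner.w = 236  [banner.w = panel.w]
4. banner.h = 56  [panel.top = banner.bottom + 20]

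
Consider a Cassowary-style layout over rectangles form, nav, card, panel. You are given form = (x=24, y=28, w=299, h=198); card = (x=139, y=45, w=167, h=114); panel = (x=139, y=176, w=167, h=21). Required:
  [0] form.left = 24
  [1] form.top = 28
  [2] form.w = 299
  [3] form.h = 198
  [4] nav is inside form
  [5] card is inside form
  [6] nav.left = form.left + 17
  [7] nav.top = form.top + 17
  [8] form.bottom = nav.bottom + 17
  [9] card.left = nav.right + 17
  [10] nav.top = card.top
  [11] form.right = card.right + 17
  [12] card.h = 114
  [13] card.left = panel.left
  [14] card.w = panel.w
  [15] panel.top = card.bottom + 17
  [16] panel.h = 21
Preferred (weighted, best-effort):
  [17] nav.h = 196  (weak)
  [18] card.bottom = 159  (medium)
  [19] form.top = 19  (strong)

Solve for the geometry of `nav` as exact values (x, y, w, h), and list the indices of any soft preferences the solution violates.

1. nav.x = 41  [nav.left = form.left + 17]
2. nav.y = 45  [nav.top = form.top + 17]
3. nav.h = 164  [form.bottom = nav.bottom + 17]
4. nav.w = 81  [card.left = nav.right + 17]

nav = (x=41, y=45, w=81, h=164)
violated soft preferences: 17, 19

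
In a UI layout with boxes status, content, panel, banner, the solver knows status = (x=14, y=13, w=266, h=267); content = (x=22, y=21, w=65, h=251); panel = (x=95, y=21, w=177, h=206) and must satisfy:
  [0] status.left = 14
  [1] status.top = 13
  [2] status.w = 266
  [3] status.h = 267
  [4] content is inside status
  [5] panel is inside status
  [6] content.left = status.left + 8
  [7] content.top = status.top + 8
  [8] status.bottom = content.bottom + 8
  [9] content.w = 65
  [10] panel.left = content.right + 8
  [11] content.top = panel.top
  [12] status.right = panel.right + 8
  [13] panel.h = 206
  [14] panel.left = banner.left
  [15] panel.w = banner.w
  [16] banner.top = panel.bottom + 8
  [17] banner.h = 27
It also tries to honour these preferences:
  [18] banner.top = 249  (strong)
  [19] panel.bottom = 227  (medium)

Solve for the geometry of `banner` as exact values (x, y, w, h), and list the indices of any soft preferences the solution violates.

banner = (x=95, y=235, w=177, h=27)
violated soft preferences: 18

1. banner.x = 95  [panel.left = banner.left]
2. banner.w = 177  [panel.w = banner.w]
3. banner.y = 235  [banner.top = panel.bottom + 8]
4. banner.h = 27  [banner.h = 27]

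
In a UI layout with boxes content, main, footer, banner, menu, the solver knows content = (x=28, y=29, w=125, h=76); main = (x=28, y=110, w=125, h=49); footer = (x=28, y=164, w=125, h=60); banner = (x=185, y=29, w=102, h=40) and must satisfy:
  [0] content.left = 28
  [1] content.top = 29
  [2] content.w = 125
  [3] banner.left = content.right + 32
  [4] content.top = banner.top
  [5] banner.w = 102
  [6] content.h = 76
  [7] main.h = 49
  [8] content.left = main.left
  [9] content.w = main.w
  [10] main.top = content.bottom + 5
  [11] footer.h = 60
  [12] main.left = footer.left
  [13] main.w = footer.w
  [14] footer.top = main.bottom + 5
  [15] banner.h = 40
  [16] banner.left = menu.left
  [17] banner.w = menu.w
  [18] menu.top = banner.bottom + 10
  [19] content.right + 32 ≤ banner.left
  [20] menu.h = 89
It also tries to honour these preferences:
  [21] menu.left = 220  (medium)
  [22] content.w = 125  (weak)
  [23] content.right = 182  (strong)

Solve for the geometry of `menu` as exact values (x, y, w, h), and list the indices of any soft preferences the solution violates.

1. menu.x = 185  [banner.left = menu.left]
2. menu.w = 102  [banner.w = menu.w]
3. menu.y = 79  [menu.top = banner.bottom + 10]
4. menu.h = 89  [menu.h = 89]

menu = (x=185, y=79, w=102, h=89)
violated soft preferences: 21, 23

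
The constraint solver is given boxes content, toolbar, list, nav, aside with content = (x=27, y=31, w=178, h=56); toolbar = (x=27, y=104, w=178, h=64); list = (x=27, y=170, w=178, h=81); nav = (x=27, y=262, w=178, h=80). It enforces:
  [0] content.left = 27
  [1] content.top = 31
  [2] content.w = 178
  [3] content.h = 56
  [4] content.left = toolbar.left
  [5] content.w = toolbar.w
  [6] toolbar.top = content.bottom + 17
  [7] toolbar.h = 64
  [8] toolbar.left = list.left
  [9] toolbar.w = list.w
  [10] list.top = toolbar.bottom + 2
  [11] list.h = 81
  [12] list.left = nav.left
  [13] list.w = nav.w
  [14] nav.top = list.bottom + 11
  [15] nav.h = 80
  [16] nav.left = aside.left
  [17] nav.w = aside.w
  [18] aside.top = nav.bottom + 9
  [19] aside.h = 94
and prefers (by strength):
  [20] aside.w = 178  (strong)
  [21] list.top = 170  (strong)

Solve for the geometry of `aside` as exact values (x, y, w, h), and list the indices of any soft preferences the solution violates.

aside = (x=27, y=351, w=178, h=94)
violated soft preferences: none

1. aside.x = 27  [nav.left = aside.left]
2. aside.w = 178  [nav.w = aside.w]
3. aside.y = 351  [aside.top = nav.bottom + 9]
4. aside.h = 94  [aside.h = 94]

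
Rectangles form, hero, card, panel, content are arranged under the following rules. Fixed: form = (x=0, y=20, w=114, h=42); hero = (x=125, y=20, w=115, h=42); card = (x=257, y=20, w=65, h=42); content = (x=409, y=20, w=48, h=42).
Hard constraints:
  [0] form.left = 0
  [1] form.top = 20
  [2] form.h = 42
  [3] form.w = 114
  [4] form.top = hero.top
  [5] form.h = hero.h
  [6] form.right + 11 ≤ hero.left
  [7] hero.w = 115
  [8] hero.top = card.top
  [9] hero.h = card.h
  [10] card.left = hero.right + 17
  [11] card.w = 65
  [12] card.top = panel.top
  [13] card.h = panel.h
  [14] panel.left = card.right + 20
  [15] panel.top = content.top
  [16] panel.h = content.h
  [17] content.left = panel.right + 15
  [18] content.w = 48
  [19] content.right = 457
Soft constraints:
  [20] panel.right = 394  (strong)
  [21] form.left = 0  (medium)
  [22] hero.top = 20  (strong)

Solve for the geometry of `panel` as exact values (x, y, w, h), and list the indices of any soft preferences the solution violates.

1. panel.y = 20  [card.top = panel.top]
2. panel.h = 42  [card.h = panel.h]
3. panel.x = 342  [panel.left = card.right + 20]
4. panel.w = 52  [content.left = panel.right + 15]

panel = (x=342, y=20, w=52, h=42)
violated soft preferences: none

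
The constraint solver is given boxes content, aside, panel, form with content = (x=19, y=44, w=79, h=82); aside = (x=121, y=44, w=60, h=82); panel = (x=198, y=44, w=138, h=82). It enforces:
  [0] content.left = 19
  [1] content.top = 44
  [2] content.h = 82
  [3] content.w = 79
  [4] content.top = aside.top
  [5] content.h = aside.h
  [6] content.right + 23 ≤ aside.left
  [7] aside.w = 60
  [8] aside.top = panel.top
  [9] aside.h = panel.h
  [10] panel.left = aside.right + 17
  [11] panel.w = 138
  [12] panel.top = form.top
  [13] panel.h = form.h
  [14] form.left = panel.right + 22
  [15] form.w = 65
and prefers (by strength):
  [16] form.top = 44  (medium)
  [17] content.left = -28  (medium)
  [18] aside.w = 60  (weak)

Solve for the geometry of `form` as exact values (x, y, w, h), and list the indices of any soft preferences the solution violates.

1. form.y = 44  [panel.top = form.top]
2. form.h = 82  [panel.h = form.h]
3. form.x = 358  [form.left = panel.right + 22]
4. form.w = 65  [form.w = 65]

form = (x=358, y=44, w=65, h=82)
violated soft preferences: 17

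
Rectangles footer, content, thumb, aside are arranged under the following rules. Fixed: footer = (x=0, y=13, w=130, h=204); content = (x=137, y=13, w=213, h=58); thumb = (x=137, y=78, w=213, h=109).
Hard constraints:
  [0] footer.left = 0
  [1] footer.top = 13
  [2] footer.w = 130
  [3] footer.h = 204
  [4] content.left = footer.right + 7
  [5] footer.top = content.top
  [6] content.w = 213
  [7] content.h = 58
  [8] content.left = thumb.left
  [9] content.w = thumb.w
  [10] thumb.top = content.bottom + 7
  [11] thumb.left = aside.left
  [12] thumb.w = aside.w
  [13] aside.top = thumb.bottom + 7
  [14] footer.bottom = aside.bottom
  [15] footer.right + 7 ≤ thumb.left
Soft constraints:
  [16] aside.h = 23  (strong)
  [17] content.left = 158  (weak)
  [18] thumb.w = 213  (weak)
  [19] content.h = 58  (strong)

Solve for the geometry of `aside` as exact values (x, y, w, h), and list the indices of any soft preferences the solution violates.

aside = (x=137, y=194, w=213, h=23)
violated soft preferences: 17

1. aside.x = 137  [thumb.left = aside.left]
2. aside.w = 213  [thumb.w = aside.w]
3. aside.y = 194  [aside.top = thumb.bottom + 7]
4. aside.h = 23  [footer.bottom = aside.bottom]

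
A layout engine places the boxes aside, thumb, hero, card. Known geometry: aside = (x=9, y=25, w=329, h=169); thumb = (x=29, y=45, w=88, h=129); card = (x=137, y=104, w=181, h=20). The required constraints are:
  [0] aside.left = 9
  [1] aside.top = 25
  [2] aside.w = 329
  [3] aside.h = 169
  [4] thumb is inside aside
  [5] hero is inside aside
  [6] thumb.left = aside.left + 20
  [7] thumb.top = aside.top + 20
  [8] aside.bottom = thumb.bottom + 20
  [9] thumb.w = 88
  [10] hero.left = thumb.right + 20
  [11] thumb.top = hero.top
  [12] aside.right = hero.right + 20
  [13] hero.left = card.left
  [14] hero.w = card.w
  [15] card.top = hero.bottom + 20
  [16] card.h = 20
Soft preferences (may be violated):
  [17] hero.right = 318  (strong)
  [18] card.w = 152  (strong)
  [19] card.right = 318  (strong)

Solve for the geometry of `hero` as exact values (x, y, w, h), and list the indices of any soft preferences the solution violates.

hero = (x=137, y=45, w=181, h=39)
violated soft preferences: 18

1. hero.x = 137  [hero.left = thumb.right + 20]
2. hero.y = 45  [thumb.top = hero.top]
3. hero.w = 181  [aside.right = hero.right + 20]
4. hero.h = 39  [card.top = hero.bottom + 20]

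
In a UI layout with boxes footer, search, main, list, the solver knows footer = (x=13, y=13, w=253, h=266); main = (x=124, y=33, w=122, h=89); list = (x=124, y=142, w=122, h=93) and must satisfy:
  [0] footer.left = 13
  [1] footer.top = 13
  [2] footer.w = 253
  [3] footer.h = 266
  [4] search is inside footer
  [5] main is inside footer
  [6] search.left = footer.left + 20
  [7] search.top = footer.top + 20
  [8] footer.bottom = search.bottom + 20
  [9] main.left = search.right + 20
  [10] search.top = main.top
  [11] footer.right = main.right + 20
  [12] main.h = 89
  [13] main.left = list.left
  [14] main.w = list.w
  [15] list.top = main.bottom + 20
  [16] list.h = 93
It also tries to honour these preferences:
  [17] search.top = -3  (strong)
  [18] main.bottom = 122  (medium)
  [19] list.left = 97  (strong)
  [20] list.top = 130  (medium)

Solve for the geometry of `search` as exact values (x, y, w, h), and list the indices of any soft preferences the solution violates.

1. search.x = 33  [search.left = footer.left + 20]
2. search.y = 33  [search.top = footer.top + 20]
3. search.h = 226  [footer.bottom = search.bottom + 20]
4. search.w = 71  [main.left = search.right + 20]

search = (x=33, y=33, w=71, h=226)
violated soft preferences: 17, 19, 20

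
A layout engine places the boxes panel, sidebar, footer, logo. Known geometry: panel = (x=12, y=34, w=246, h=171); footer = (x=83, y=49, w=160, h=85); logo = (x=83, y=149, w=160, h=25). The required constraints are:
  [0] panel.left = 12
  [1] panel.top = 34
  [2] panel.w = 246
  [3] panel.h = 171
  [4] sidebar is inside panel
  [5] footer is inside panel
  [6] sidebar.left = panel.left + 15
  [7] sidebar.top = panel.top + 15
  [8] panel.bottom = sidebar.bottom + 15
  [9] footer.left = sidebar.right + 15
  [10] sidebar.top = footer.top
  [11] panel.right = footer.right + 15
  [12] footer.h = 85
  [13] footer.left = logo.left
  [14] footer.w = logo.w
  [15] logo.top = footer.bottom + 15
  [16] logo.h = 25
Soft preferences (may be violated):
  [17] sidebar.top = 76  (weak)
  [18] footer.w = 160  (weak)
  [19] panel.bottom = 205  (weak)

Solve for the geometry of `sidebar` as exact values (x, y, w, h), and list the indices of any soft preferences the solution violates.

sidebar = (x=27, y=49, w=41, h=141)
violated soft preferences: 17

1. sidebar.x = 27  [sidebar.left = panel.left + 15]
2. sidebar.y = 49  [sidebar.top = panel.top + 15]
3. sidebar.h = 141  [panel.bottom = sidebar.bottom + 15]
4. sidebar.w = 41  [footer.left = sidebar.right + 15]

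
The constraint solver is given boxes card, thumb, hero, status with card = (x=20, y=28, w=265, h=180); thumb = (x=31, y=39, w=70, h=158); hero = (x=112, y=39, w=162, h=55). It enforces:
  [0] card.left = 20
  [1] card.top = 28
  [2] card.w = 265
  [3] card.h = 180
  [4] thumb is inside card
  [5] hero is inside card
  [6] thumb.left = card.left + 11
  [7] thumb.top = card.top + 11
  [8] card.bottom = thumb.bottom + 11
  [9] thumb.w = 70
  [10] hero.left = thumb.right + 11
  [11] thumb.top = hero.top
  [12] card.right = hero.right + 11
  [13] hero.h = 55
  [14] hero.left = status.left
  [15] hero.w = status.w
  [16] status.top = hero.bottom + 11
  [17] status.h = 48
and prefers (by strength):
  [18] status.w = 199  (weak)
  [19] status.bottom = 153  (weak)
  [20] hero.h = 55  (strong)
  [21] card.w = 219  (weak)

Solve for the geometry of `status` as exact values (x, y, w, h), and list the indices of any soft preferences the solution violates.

status = (x=112, y=105, w=162, h=48)
violated soft preferences: 18, 21

1. status.x = 112  [hero.left = status.left]
2. status.w = 162  [hero.w = status.w]
3. status.y = 105  [status.top = hero.bottom + 11]
4. status.h = 48  [status.h = 48]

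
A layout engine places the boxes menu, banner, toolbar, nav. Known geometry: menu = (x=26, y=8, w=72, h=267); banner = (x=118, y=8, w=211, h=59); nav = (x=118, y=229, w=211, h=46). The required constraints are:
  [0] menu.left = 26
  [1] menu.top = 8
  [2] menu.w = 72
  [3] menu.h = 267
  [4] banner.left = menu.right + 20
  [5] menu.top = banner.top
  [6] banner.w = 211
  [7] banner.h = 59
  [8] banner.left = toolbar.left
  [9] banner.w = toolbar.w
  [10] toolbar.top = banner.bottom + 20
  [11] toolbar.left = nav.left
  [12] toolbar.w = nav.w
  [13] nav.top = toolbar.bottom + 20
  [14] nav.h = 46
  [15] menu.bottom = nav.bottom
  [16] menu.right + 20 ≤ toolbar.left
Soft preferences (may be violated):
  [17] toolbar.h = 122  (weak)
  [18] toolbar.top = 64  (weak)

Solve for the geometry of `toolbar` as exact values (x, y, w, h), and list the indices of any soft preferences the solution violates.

1. toolbar.x = 118  [banner.left = toolbar.left]
2. toolbar.w = 211  [banner.w = toolbar.w]
3. toolbar.y = 87  [toolbar.top = banner.bottom + 20]
4. toolbar.h = 122  [nav.top = toolbar.bottom + 20]

toolbar = (x=118, y=87, w=211, h=122)
violated soft preferences: 18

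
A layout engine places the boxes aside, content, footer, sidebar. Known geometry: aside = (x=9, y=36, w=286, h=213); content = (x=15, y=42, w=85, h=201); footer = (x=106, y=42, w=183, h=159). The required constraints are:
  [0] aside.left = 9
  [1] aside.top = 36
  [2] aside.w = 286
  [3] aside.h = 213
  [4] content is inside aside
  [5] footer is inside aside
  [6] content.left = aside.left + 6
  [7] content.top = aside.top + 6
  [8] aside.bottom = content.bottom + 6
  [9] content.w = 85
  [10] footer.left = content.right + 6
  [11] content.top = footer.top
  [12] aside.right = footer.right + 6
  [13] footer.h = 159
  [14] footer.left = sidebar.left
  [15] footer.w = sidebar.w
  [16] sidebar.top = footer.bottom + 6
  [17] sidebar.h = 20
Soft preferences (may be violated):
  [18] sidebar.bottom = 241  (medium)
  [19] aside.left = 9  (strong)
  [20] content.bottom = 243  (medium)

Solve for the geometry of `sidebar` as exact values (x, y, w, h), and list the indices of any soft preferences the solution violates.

sidebar = (x=106, y=207, w=183, h=20)
violated soft preferences: 18

1. sidebar.x = 106  [footer.left = sidebar.left]
2. sidebar.w = 183  [footer.w = sidebar.w]
3. sidebar.y = 207  [sidebar.top = footer.bottom + 6]
4. sidebar.h = 20  [sidebar.h = 20]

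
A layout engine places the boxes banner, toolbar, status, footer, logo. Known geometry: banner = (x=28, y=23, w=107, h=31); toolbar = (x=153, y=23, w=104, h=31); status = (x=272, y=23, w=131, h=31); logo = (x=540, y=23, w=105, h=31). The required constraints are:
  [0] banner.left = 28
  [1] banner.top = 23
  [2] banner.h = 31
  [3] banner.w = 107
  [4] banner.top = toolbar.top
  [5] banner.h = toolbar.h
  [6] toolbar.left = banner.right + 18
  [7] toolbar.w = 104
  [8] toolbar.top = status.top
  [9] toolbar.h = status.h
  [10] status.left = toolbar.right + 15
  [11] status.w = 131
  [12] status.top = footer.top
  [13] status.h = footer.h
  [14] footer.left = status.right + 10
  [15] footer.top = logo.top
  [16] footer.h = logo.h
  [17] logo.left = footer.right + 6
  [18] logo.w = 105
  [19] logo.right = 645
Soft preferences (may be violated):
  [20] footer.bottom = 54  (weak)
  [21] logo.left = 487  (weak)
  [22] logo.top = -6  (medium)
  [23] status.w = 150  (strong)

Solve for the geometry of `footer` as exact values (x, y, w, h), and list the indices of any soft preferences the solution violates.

1. footer.y = 23  [status.top = footer.top]
2. footer.h = 31  [status.h = footer.h]
3. footer.x = 413  [footer.left = status.right + 10]
4. footer.w = 121  [logo.left = footer.right + 6]

footer = (x=413, y=23, w=121, h=31)
violated soft preferences: 21, 22, 23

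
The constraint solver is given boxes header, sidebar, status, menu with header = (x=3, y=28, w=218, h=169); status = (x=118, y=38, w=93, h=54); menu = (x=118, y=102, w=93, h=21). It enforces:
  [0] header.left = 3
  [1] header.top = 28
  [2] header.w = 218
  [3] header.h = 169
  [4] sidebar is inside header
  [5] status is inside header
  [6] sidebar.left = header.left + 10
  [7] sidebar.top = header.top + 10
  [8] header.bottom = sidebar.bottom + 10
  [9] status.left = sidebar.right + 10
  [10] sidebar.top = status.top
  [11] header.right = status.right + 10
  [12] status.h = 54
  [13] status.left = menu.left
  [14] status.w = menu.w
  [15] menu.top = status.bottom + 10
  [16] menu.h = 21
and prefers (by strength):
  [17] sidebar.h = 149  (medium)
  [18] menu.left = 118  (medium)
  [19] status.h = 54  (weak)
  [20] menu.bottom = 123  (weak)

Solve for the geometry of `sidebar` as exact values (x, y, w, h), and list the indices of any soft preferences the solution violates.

sidebar = (x=13, y=38, w=95, h=149)
violated soft preferences: none

1. sidebar.x = 13  [sidebar.left = header.left + 10]
2. sidebar.y = 38  [sidebar.top = header.top + 10]
3. sidebar.h = 149  [header.bottom = sidebar.bottom + 10]
4. sidebar.w = 95  [status.left = sidebar.right + 10]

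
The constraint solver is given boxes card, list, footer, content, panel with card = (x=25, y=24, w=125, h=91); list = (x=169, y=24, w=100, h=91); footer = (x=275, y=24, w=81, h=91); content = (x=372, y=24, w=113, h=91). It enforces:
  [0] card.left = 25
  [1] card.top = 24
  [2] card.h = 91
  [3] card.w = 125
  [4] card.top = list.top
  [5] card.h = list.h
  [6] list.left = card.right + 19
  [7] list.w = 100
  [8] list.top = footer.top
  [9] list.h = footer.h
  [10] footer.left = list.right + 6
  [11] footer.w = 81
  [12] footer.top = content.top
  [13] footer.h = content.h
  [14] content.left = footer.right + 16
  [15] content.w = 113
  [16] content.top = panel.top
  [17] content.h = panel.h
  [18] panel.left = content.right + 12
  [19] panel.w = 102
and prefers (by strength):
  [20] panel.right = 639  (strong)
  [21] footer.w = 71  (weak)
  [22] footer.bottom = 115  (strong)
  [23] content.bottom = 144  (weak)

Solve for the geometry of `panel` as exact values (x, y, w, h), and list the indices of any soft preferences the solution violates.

panel = (x=497, y=24, w=102, h=91)
violated soft preferences: 20, 21, 23

1. panel.y = 24  [content.top = panel.top]
2. panel.h = 91  [content.h = panel.h]
3. panel.x = 497  [panel.left = content.right + 12]
4. panel.w = 102  [panel.w = 102]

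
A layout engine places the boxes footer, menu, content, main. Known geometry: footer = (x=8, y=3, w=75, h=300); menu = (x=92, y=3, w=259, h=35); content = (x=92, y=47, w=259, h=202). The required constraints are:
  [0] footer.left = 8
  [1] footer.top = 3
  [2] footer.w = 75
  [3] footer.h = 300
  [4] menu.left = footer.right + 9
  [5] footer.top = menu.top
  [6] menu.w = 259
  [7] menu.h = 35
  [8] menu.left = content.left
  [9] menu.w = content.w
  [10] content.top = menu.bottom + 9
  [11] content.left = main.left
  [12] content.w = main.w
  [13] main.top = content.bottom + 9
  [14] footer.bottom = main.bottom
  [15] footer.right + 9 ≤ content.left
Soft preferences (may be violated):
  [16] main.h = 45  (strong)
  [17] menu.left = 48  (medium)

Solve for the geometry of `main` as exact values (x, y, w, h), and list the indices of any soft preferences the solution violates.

1. main.x = 92  [content.left = main.left]
2. main.w = 259  [content.w = main.w]
3. main.y = 258  [main.top = content.bottom + 9]
4. main.h = 45  [footer.bottom = main.bottom]

main = (x=92, y=258, w=259, h=45)
violated soft preferences: 17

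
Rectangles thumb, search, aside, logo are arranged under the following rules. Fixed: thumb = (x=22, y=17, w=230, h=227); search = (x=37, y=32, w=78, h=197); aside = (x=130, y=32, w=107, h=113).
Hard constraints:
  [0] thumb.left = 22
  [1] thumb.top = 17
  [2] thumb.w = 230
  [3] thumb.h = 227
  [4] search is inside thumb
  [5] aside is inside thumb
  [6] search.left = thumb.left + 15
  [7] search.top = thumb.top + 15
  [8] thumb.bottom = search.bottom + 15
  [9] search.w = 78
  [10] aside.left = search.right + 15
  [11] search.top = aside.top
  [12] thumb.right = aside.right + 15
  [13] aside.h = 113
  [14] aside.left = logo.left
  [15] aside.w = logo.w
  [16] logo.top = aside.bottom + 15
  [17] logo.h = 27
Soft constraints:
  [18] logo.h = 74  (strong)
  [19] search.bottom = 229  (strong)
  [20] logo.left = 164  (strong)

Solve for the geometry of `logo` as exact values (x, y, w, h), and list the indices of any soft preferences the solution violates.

1. logo.x = 130  [aside.left = logo.left]
2. logo.w = 107  [aside.w = logo.w]
3. logo.y = 160  [logo.top = aside.bottom + 15]
4. logo.h = 27  [logo.h = 27]

logo = (x=130, y=160, w=107, h=27)
violated soft preferences: 18, 20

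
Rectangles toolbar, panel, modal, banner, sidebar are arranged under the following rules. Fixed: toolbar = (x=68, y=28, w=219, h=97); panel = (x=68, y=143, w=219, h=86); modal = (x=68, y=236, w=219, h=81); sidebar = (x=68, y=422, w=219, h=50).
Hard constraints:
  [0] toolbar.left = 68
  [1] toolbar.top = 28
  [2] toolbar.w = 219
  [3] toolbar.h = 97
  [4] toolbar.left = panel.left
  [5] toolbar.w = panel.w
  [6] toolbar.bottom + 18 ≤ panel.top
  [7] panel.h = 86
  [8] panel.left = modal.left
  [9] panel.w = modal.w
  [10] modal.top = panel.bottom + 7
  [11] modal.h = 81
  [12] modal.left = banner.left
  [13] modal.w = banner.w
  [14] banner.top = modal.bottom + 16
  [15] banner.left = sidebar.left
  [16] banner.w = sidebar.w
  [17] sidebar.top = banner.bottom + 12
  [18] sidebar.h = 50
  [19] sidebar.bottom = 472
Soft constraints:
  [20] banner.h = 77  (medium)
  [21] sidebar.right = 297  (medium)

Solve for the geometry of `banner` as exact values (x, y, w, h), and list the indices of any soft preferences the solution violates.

1. banner.x = 68  [modal.left = banner.left]
2. banner.w = 219  [modal.w = banner.w]
3. banner.y = 333  [banner.top = modal.bottom + 16]
4. banner.h = 77  [sidebar.top = banner.bottom + 12]

banner = (x=68, y=333, w=219, h=77)
violated soft preferences: 21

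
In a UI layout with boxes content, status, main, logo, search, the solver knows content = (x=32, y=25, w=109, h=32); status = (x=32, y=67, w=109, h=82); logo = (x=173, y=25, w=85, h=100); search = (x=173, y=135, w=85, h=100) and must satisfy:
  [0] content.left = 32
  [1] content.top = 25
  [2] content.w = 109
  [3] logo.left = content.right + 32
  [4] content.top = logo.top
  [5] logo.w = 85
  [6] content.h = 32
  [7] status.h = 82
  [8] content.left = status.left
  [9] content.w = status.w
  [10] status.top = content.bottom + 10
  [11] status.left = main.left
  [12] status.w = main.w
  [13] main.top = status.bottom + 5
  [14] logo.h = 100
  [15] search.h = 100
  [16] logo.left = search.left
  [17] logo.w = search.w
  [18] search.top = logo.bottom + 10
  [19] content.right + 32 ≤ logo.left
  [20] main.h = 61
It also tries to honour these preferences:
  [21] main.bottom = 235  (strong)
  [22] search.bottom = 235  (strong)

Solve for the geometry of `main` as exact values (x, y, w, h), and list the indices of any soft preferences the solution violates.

1. main.x = 32  [status.left = main.left]
2. main.w = 109  [status.w = main.w]
3. main.y = 154  [main.top = status.bottom + 5]
4. main.h = 61  [main.h = 61]

main = (x=32, y=154, w=109, h=61)
violated soft preferences: 21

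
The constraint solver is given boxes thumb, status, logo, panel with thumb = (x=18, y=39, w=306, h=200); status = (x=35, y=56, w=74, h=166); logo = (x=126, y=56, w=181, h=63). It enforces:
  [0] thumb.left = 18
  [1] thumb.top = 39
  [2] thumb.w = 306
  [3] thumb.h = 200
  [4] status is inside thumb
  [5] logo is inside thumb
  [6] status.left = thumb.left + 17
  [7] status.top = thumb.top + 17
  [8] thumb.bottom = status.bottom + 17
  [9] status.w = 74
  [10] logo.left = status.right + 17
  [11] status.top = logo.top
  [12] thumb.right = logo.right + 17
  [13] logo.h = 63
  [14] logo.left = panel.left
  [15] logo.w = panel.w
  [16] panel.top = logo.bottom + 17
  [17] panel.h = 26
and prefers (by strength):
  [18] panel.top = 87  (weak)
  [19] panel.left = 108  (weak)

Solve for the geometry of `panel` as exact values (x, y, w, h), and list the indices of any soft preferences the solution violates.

1. panel.x = 126  [logo.left = panel.left]
2. panel.w = 181  [logo.w = panel.w]
3. panel.y = 136  [panel.top = logo.bottom + 17]
4. panel.h = 26  [panel.h = 26]

panel = (x=126, y=136, w=181, h=26)
violated soft preferences: 18, 19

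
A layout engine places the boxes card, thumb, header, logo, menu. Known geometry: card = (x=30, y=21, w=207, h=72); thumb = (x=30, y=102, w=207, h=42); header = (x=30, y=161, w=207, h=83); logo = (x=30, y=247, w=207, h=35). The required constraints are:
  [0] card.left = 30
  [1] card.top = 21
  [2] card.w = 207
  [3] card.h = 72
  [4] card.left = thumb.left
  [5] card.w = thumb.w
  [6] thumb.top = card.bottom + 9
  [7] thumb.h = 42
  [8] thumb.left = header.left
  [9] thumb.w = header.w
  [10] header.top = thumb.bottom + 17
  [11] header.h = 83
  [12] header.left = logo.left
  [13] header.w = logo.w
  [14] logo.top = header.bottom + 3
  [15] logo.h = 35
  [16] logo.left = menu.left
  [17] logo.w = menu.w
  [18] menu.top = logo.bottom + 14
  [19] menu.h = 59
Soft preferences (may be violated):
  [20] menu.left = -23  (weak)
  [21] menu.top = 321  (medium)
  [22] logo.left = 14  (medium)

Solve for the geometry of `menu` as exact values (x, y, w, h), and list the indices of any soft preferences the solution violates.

1. menu.x = 30  [logo.left = menu.left]
2. menu.w = 207  [logo.w = menu.w]
3. menu.y = 296  [menu.top = logo.bottom + 14]
4. menu.h = 59  [menu.h = 59]

menu = (x=30, y=296, w=207, h=59)
violated soft preferences: 20, 21, 22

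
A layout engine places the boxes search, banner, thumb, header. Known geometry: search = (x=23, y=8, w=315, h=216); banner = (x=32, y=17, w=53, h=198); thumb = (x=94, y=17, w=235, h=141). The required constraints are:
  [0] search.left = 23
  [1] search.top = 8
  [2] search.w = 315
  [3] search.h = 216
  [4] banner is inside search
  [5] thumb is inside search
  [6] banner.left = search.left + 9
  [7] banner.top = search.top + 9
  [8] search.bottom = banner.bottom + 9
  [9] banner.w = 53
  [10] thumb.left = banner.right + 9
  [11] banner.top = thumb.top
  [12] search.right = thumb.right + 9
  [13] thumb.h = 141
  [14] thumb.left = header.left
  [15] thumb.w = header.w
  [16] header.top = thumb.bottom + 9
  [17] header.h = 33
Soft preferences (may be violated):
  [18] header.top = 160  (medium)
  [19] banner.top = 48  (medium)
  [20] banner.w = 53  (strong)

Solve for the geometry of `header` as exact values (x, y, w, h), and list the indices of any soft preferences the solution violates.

header = (x=94, y=167, w=235, h=33)
violated soft preferences: 18, 19

1. header.x = 94  [thumb.left = header.left]
2. header.w = 235  [thumb.w = header.w]
3. header.y = 167  [header.top = thumb.bottom + 9]
4. header.h = 33  [header.h = 33]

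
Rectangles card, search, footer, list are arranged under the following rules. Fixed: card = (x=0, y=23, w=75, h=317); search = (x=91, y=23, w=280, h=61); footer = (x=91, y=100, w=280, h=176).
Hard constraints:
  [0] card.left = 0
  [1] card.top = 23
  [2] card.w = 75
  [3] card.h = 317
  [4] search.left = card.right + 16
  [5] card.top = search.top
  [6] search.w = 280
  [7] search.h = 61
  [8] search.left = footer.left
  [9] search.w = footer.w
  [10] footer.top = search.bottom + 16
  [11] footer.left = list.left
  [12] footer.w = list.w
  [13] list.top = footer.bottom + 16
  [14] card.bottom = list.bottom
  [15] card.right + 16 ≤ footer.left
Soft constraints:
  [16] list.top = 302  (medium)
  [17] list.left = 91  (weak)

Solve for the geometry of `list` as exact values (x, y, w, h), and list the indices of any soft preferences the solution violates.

list = (x=91, y=292, w=280, h=48)
violated soft preferences: 16

1. list.x = 91  [footer.left = list.left]
2. list.w = 280  [footer.w = list.w]
3. list.y = 292  [list.top = footer.bottom + 16]
4. list.h = 48  [card.bottom = list.bottom]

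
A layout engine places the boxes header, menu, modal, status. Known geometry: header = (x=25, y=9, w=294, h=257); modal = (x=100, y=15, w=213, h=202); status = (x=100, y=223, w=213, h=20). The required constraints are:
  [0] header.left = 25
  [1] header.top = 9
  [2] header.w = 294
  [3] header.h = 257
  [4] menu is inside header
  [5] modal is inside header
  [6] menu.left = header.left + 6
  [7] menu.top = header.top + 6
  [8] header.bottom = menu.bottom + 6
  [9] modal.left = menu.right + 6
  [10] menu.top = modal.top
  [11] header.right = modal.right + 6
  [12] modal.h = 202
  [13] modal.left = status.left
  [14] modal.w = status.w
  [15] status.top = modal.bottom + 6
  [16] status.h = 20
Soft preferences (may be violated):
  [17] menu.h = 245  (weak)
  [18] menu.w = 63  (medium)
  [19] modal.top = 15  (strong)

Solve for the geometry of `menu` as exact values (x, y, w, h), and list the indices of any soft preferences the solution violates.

1. menu.x = 31  [menu.left = header.left + 6]
2. menu.y = 15  [menu.top = header.top + 6]
3. menu.h = 245  [header.bottom = menu.bottom + 6]
4. menu.w = 63  [modal.left = menu.right + 6]

menu = (x=31, y=15, w=63, h=245)
violated soft preferences: none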